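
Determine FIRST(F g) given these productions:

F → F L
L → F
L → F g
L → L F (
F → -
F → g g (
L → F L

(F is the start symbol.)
{ '-', 'g' }

FIRST sets of the non-terminals involved (from the grammar, by fixed-point iteration):
  FIRST(F) = { '-', 'g' }

To compute FIRST(F g), process the symbols left to right:
Symbol F is a non-terminal. Add FIRST(F) \ {ε} = { '-', 'g' }
F is not nullable (ε ∉ FIRST(F)), so stop here.
FIRST(F g) = { '-', 'g' }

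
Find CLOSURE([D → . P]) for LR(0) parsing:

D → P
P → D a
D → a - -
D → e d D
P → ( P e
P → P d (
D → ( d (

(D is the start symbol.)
{ [D → . ( d (], [D → . P], [D → . a - -], [D → . e d D], [P → . ( P e], [P → . D a], [P → . P d (] }

To compute CLOSURE, for each item [A → α.Bβ] where B is a non-terminal, add [B → .γ] for all productions B → γ; repeat for the newly added items until nothing changes.

Start with: [D → . P]
  [D → . P] has the dot before P: add [P → . D a], [P → . ( P e], [P → . P d (]
  [P → . D a] has the dot before D: add [D → . a - -], [D → . e d D], [D → . ( d (]
No further items can be added.

CLOSURE = { [D → . ( d (], [D → . P], [D → . a - -], [D → . e d D], [P → . ( P e], [P → . D a], [P → . P d (] }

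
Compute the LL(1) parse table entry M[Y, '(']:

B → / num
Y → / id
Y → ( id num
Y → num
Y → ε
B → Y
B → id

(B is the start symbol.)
Y → ( id num

To find M[Y, '('], we find productions for Y where '(' is in the predict set (PREDICT(N → α) = (FIRST(α) \ {ε}) ∪ (FOLLOW(N) if α ⇒* ε)).

Relevant sets:
  FOLLOW(Y) = { $ }

Y → / id: PREDICT = { '/' }
Y → ( id num: PREDICT = { '(' }
  '(' is in predict set, so this production goes in M[Y, '(']
Y → num: PREDICT = { 'num' }
Y → ε: PREDICT = { $ }

M[Y, '('] = Y → ( id num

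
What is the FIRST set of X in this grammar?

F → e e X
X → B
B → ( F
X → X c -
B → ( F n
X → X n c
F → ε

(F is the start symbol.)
{ '(' }

FIRST sets of the other non-terminals involved (by the same procedure, iterated to a fixed point):
  FIRST(B) = { '(' }

From X → B:
  - B is a non-terminal: add FIRST(B) \ {ε} = { '(' }
    B is not nullable, so stop
From X → X c -:
  - X is the symbol being defined: contributes nothing new
    X is not nullable, so stop
From X → X n c:
  - X is the symbol being defined: contributes nothing new
    X is not nullable, so stop

Collecting: FIRST(X) = { '(' }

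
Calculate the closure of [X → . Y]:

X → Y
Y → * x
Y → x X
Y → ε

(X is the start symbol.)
Start with: [X → . Y]
  [X → . Y] has the dot before Y: add [Y → . * x], [Y → . x X], [Y → .]
No further items can be added.

CLOSURE = { [X → . Y], [Y → . * x], [Y → . x X], [Y → .] }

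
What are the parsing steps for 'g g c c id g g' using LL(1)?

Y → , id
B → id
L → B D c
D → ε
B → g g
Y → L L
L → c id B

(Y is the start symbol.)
Stack is shown with the top on the left.

Stack        Input             Action
-------------------------------------
Y $          g g c c id g g $  output Y → L L
L L $        g g c c id g g $  output L → B D c
B D c L $    g g c c id g g $  output B → g g
g g D c L $  g g c c id g g $  match 'g'
g D c L $    g c c id g g $    match 'g'
D c L $      c c id g g $      output D → ε
c L $        c c id g g $      match 'c'
L $          c id g g $        output L → c id B
c id B $     c id g g $        match 'c'
id B $       id g g $          match 'id'
B $          g g $             output B → g g
g g $        g g $             match 'g'
g $          g $               match 'g'
$            $                 accept

The string is accepted.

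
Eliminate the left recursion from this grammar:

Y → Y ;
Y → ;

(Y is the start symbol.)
Y → ; Y'
Y' → ; Y'
Y' → ε

Y is directly left-recursive. The standard transformation for
  A → A α₁ | ... | A α_m | β₁ | ... | β_n
is
  A  → β₁ A' | ... | β_n A'
  A' → α₁ A' | ... | α_m A' | ε

Y → ; becomes Y → ; Y'
Y → Y ; becomes Y' → ; Y'
Add Y' → ε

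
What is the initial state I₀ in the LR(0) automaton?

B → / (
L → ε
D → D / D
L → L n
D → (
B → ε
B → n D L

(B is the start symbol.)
{ [B → . / (], [B → . n D L], [B → .], [B' → . B] }

First, augment the grammar with B' → B
I₀ = CLOSURE({ [B' → . B] }):
  [B' → . B] has the dot before B: add [B → . / (], [B → .], [B → . n D L]
No further items can be added.

I₀ = { [B → . / (], [B → . n D L], [B → .], [B' → . B] }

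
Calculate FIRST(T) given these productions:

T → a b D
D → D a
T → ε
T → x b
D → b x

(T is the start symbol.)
To compute FIRST(T), examine every production with T on the left-hand side, reading each right-hand side left to right until a non-nullable symbol is reached.

From T → a b D:
  - a is a terminal: add 'a' and stop
From T → ε:
  - ε-production, so ε ∈ FIRST(T)
From T → x b:
  - x is a terminal: add 'x' and stop

Collecting: FIRST(T) = { 'a', 'x', ε }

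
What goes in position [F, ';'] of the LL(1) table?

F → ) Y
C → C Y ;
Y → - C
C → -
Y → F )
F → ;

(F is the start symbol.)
F → ;

To find M[F, ';'], we find productions for F where ';' is in the predict set (PREDICT(N → α) = (FIRST(α) \ {ε}) ∪ (FOLLOW(N) if α ⇒* ε)).

F → ) Y: PREDICT = { ')' }
F → ;: PREDICT = { ';' }
  ';' is in predict set, so this production goes in M[F, ';']

M[F, ';'] = F → ;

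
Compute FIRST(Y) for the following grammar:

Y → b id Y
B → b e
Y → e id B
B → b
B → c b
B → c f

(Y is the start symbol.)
To compute FIRST(Y), examine every production with Y on the left-hand side, reading each right-hand side left to right until a non-nullable symbol is reached.

From Y → b id Y:
  - b is a terminal: add 'b' and stop
From Y → e id B:
  - e is a terminal: add 'e' and stop

Collecting: FIRST(Y) = { 'b', 'e' }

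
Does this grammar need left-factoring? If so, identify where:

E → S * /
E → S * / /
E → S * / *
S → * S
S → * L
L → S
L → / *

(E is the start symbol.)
Left-factoring is needed when two productions for the same non-terminal
share a common prefix on the right-hand side.

Productions for E:
  E → S * /
  E → S * / /
  E → S * / *
Productions for S:
  S → * S
  S → * L
Productions for L:
  L → S
  L → / *

Found common prefix 'S * /' in productions for E
Found common prefix '*' in productions for S

Answer: Yes, E has productions with common prefix 'S * /'; S has productions with common prefix '*'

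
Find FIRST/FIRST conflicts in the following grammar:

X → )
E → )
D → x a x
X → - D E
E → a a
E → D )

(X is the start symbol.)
FIRST sets of the non-terminals at (or reachable through a nullable prefix from) the front of some alternative:
  FIRST(D) = { 'x' }

Productions for X:
  X → ): FIRST = { ')' }
  X → - D E: FIRST = { '-' }
Productions for E:
  E → ): FIRST = { ')' }
  E → a a: FIRST = { 'a' }
  E → D ): FIRST = { 'x' }
D has only one production, so no FIRST/FIRST conflict is possible there.

All alternatives of each non-terminal have pairwise disjoint FIRST sets.

Answer: No FIRST/FIRST conflicts.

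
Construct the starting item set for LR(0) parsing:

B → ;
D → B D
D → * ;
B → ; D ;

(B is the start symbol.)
{ [B → . ; D ;], [B → . ;], [B' → . B] }

First, augment the grammar with B' → B
I₀ = CLOSURE({ [B' → . B] }):
  [B' → . B] has the dot before B: add [B → . ;], [B → . ; D ;]
No further items can be added.

I₀ = { [B → . ; D ;], [B → . ;], [B' → . B] }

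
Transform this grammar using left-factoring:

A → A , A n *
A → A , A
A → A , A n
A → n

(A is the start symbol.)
Left-factoring transforms A → αβ₁ | αβ₂ into A → αA' and A' → β₁ | β₂
(α is the longest common prefix among the alternatives). Repeat until
no nonterminal has two alternatives with a common prefix.

Round 1: A has alternatives sharing prefix 'A , A'. Introduce A': A → A , A A'
  Add: A' → n *
  Add: A' → ε
  Add: A' → n

Round 2: A' has alternatives sharing prefix 'n'. Introduce A'': A' → n A''
  Add: A'' → *
  Add: A'' → ε

No remaining common prefixes — done.

Resulting grammar:
A → A , A A'
A' → n A''
A'' → *
A'' → ε
A' → ε
A → n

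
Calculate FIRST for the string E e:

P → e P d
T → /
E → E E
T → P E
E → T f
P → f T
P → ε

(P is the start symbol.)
{ '/', 'e', 'f' }

FIRST sets of the non-terminals involved (from the grammar, by fixed-point iteration):
  FIRST(E) = { '/', 'e', 'f' }

To compute FIRST(E e), process the symbols left to right:
Symbol E is a non-terminal. Add FIRST(E) \ {ε} = { '/', 'e', 'f' }
E is not nullable (ε ∉ FIRST(E)), so stop here.
FIRST(E e) = { '/', 'e', 'f' }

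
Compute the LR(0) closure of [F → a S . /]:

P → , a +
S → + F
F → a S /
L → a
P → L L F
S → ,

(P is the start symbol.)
To compute CLOSURE, for each item [A → α.Bβ] where B is a non-terminal, add [B → .γ] for all productions B → γ; repeat for the newly added items until nothing changes.

Start with: [F → a S . /]
The dot precedes the terminal '/', so nothing is added.

CLOSURE = { [F → a S . /] }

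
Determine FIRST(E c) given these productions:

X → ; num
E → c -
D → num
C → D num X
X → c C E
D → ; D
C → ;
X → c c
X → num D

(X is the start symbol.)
FIRST sets of the non-terminals involved (from the grammar, by fixed-point iteration):
  FIRST(E) = { 'c' }

To compute FIRST(E c), process the symbols left to right:
Symbol E is a non-terminal. Add FIRST(E) \ {ε} = { 'c' }
E is not nullable (ε ∉ FIRST(E)), so stop here.
FIRST(E c) = { 'c' }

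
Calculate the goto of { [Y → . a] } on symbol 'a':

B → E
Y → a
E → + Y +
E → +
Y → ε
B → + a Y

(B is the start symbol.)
GOTO(I, 'a') = CLOSURE({ [A → αX.β] : [A → α.Xβ] ∈ I, X = 'a' })

Items with dot before 'a', with the dot advanced:
  [Y → . a] → [Y → a .]
Closure adds nothing (no advanced item has the dot before a non-terminal).

GOTO = { [Y → a .] }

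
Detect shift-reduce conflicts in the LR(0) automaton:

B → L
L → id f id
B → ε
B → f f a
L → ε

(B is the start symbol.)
Yes — I0: [B → .] vs [B → . f f a]

Augment with B' → B and build the canonical LR(0) collection (I0 = CLOSURE({[B' → . B]}), then GOTO on every symbol after a dot until no new states appear). It has 9 states:
  I0: { [B → . L], [B → . f f a], [B → .], [B' → . B], [L → . id f id], [L → .] }  — shift, 2 reduces
  I1: { [B' → B .] }  — accept
  I2: { [B → L .] }  — reduce
  I3: { [B → f . f a] }  — shift
  I4: { [L → id . f id] }  — shift
  I5: { [L → id f . id] }  — shift
  I6: { [L → id f id .] }  — reduce
  I7: { [B → f f . a] }  — shift
  I8: { [B → f f a .] }  — reduce

I0 contains reduce items [B → .], [L → .] and shift items [B → . f f a], [L → . id f id] — shift-reduce conflict.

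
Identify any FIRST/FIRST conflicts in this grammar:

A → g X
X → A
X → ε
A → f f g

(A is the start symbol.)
FIRST sets of the non-terminals at (or reachable through a nullable prefix from) the front of some alternative:
  FIRST(A) = { 'f', 'g' }

Productions for A:
  A → g X: FIRST = { 'g' }
  A → f f g: FIRST = { 'f' }
Productions for X:
  X → A: FIRST = { 'f', 'g' }
  X → ε: FIRST = { ε }

All alternatives of each non-terminal have pairwise disjoint FIRST sets.

Answer: No FIRST/FIRST conflicts.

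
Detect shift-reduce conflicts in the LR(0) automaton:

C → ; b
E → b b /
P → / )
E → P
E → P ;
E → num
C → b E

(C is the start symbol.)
Augment with C' → C and build the canonical LR(0) collection (I0 = CLOSURE({[C' → . C]}), then GOTO on every symbol after a dot until no new states appear). It has 14 states:
  I0: { [C → . ; b], [C → . b E], [C' → . C] }  — shift
  I1: { [C → ; . b] }  — shift
  I2: { [C' → C .] }  — accept
  I3: { [C → b . E], [E → . P ;], [E → . P], [E → . b b /], [E → . num], [P → . / )] }  — shift
  I4: { [P → / . )] }  — shift
  I5: { [C → b E .] }  — reduce
  I6: { [E → P . ;], [E → P .] }  — shift, reduce
  I7: { [E → b . b /] }  — shift
  I8: { [E → num .] }  — reduce
  I9: { [E → b b . /] }  — shift
  I10: { [E → b b / .] }  — reduce
  I11: { [E → P ; .] }  — reduce
  I12: { [P → / ) .] }  — reduce
  I13: { [C → ; b .] }  — reduce

I6 contains reduce item [E → P .] and shift item [E → P . ;] — shift-reduce conflict.

Answer: Yes — I6: [E → P .] vs [E → P . ;]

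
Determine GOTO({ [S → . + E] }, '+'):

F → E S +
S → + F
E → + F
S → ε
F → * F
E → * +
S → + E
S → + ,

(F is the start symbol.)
{ [E → . * +], [E → . + F], [S → + . E] }

GOTO(I, '+') = CLOSURE({ [A → αX.β] : [A → α.Xβ] ∈ I, X = '+' })

Items with dot before '+', with the dot advanced:
  [S → . + E] → [S → + . E]
Closure of the advanced items:
  [S → + . E] has the dot before E: add [E → . + F], [E → . * +]

GOTO = { [E → . * +], [E → . + F], [S → + . E] }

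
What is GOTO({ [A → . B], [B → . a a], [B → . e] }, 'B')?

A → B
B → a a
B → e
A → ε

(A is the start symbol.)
{ [A → B .] }

GOTO(I, 'B') = CLOSURE({ [A → αX.β] : [A → α.Xβ] ∈ I, X = 'B' })

Items with dot before 'B', with the dot advanced:
  [A → . B] → [A → B .]
Closure adds nothing (no advanced item has the dot before a non-terminal).

GOTO = { [A → B .] }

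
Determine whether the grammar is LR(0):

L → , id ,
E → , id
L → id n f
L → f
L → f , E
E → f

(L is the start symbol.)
A grammar is LR(0) if no state in the canonical LR(0) collection has:
  - both a shift item (dot before a terminal) and a complete item (shift-reduce conflict), or
  - two or more complete items (reduce-reduce conflict; the accept item [L' → L .] counts as a complete item here).

Augment with L' → L and build the canonical LR(0) collection (I0 = CLOSURE({[L' → . L]}), then GOTO on every symbol after a dot until no new states appear). It has 14 states:
  I0: { [L → . , id ,], [L → . f , E], [L → . f], [L → . id n f], [L' → . L] }  — shift
  I1: { [L → , . id ,] }  — shift
  I2: { [L' → L .] }  — accept
  I3: { [L → f . , E], [L → f .] }  — shift, reduce
  I4: { [L → id . n f] }  — shift
  I5: { [L → id n . f] }  — shift
  I6: { [L → id n f .] }  — reduce
  I7: { [E → . , id], [E → . f], [L → f , . E] }  — shift
  I8: { [E → , . id] }  — shift
  I9: { [L → f , E .] }  — reduce
  I10: { [E → f .] }  — reduce
  I11: { [E → , id .] }  — reduce
  I12: { [L → , id . ,] }  — shift
  I13: { [L → , id , .] }  — reduce

Conflict in state I3:
  Shift-reduce conflict between [L → f .] and [L → f . , E]
So the grammar is NOT LR(0).

Answer: No. Shift-reduce conflict between [L → f .] and [L → f . , E]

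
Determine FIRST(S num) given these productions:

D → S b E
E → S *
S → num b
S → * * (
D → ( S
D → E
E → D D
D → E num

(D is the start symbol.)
{ '*', 'num' }

FIRST sets of the non-terminals involved (from the grammar, by fixed-point iteration):
  FIRST(S) = { '*', 'num' }

To compute FIRST(S num), process the symbols left to right:
Symbol S is a non-terminal. Add FIRST(S) \ {ε} = { '*', 'num' }
S is not nullable (ε ∉ FIRST(S)), so stop here.
FIRST(S num) = { '*', 'num' }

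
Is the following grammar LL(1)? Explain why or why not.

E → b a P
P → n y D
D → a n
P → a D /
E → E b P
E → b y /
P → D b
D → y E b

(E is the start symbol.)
No. Predict set conflict for E: { 'b' }

Relevant sets:
  FIRST(E) = { 'b' }
  FIRST(D) = { 'a', 'y' }

For E:
  PREDICT(E → b a P) = { 'b' }
  PREDICT(E → E b P) = { 'b' }
  PREDICT(E → b y '/') = { 'b' }
For P:
  PREDICT(P → n y D) = { 'n' }
  PREDICT(P → a D '/') = { 'a' }
  PREDICT(P → D b) = { 'a', 'y' }
For D:
  PREDICT(D → a n) = { 'a' }
  PREDICT(D → y E b) = { 'y' }

Conflict found: Predict set conflict for E: { 'b' }
The grammar is NOT LL(1).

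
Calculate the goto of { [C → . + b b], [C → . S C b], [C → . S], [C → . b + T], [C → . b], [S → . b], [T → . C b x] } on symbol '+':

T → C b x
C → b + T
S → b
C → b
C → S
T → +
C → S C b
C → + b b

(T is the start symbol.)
{ [C → + . b b] }

GOTO(I, '+') = CLOSURE({ [A → αX.β] : [A → α.Xβ] ∈ I, X = '+' })

Items with dot before '+', with the dot advanced:
  [C → . + b b] → [C → + . b b]
Closure adds nothing (no advanced item has the dot before a non-terminal).

GOTO = { [C → + . b b] }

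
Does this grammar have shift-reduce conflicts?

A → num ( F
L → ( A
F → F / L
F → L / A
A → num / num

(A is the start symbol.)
Yes — I7: [A → num ( F .] vs [F → F . / L]

Augment with A' → A and build the canonical LR(0) collection (I0 = CLOSURE({[A' → . A]}), then GOTO on every symbol after a dot until no new states appear). It has 14 states:
  I0: { [A → . num ( F], [A → . num / num], [A' → . A] }  — shift
  I1: { [A' → A .] }  — accept
  I2: { [A → num . ( F], [A → num . / num] }  — shift
  I3: { [A → num ( . F], [F → . F / L], [F → . L / A], [L → . ( A] }  — shift
  I4: { [A → num / . num] }  — shift
  I5: { [A → num / num .] }  — reduce
  I6: { [A → . num ( F], [A → . num / num], [L → ( . A] }  — shift
  I7: { [A → num ( F .], [F → F . / L] }  — shift, reduce
  I8: { [F → L . / A] }  — shift
  I9: { [A → . num ( F], [A → . num / num], [F → L / . A] }  — shift
  I10: { [F → L / A .] }  — reduce
  I11: { [F → F / . L], [L → . ( A] }  — shift
  I12: { [F → F / L .] }  — reduce
  I13: { [L → ( A .] }  — reduce

I7 contains reduce item [A → num ( F .] and shift item [F → F . / L] — shift-reduce conflict.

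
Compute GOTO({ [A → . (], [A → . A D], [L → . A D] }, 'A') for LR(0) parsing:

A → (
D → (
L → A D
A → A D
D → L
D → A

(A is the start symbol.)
GOTO(I, 'A') = CLOSURE({ [A → αX.β] : [A → α.Xβ] ∈ I, X = 'A' })

Items with dot before 'A', with the dot advanced:
  [A → . A D] → [A → A . D]
  [L → . A D] → [L → A . D]
Closure of the advanced items:
  [A → A . D] has the dot before D: add [D → . (], [D → . L], [D → . A]
  [D → . L] has the dot before L: add [L → . A D]
  [D → . A] has the dot before A: add [A → . (], [A → . A D]

GOTO = { [A → . (], [A → . A D], [A → A . D], [D → . (], [D → . A], [D → . L], [L → . A D], [L → A . D] }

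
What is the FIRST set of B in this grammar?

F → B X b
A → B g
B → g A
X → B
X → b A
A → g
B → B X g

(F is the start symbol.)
To compute FIRST(B), examine every production with B on the left-hand side, reading each right-hand side left to right until a non-nullable symbol is reached.

From B → g A:
  - g is a terminal: add 'g' and stop
From B → B X g:
  - B is the symbol being defined: contributes nothing new
    B is not nullable, so stop

Collecting: FIRST(B) = { 'g' }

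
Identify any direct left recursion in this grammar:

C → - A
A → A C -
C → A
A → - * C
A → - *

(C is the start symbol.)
Direct left recursion occurs when N → N α for some non-terminal N (the right-hand side begins with the left-hand side itself).

C → - A: starts with '-'
A → A C -: LEFT RECURSIVE (starts with A)
C → A: starts with A
A → - * C: starts with '-'
A → - *: starts with '-'

The grammar has direct left recursion on: A.

Answer: Yes, A is left-recursive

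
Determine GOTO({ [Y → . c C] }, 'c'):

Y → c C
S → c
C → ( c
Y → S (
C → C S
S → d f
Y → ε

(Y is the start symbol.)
{ [C → . ( c], [C → . C S], [Y → c . C] }

GOTO(I, 'c') = CLOSURE({ [A → αX.β] : [A → α.Xβ] ∈ I, X = 'c' })

Items with dot before 'c', with the dot advanced:
  [Y → . c C] → [Y → c . C]
Closure of the advanced items:
  [Y → c . C] has the dot before C: add [C → . ( c], [C → . C S]

GOTO = { [C → . ( c], [C → . C S], [Y → c . C] }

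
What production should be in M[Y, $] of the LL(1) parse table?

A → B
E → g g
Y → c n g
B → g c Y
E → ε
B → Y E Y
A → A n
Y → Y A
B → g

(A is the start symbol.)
Empty (error entry)

To find M[Y, $], we find productions for Y where $ is in the predict set (PREDICT(N → α) = (FIRST(α) \ {ε}) ∪ (FOLLOW(N) if α ⇒* ε)).

Relevant sets:
  FIRST(Y) = { 'c' }

Y → c n g: PREDICT = { 'c' }
Y → Y A: PREDICT = { 'c' }

M[Y, $] is empty (no production applies)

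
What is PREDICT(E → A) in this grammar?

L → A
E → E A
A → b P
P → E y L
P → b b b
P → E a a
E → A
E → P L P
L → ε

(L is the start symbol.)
{ 'b' }

PREDICT(E → A) = (FIRST(RHS) \ {ε}) ∪ (FOLLOW(E) if ε ∈ FIRST(RHS), i.e. RHS ⇒* ε)
FIRST(A) = { 'b' }
FIRST(A) = { 'b' }
ε ∉ FIRST(A), so FOLLOW(E) is not added.
PREDICT(E → A) = { 'b' }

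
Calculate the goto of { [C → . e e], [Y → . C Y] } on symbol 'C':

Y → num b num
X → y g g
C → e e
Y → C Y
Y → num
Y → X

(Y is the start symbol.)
{ [C → . e e], [X → . y g g], [Y → . C Y], [Y → . X], [Y → . num b num], [Y → . num], [Y → C . Y] }

GOTO(I, 'C') = CLOSURE({ [A → αX.β] : [A → α.Xβ] ∈ I, X = 'C' })

Items with dot before 'C', with the dot advanced:
  [Y → . C Y] → [Y → C . Y]
Closure of the advanced items:
  [Y → C . Y] has the dot before Y: add [Y → . num b num], [Y → . C Y], [Y → . num], [Y → . X]
  [Y → . C Y] has the dot before C: add [C → . e e]
  [Y → . X] has the dot before X: add [X → . y g g]

GOTO = { [C → . e e], [X → . y g g], [Y → . C Y], [Y → . X], [Y → . num b num], [Y → . num], [Y → C . Y] }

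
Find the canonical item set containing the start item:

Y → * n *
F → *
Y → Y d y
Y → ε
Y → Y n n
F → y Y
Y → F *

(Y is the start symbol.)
{ [F → . *], [F → . y Y], [Y → . * n *], [Y → . F *], [Y → . Y d y], [Y → . Y n n], [Y → .], [Y' → . Y] }

First, augment the grammar with Y' → Y
I₀ = CLOSURE({ [Y' → . Y] }):
  [Y' → . Y] has the dot before Y: add [Y → . * n *], [Y → . Y d y], [Y → .], [Y → . Y n n], [Y → . F *]
  [Y → . F *] has the dot before F: add [F → . *], [F → . y Y]
No further items can be added.

I₀ = { [F → . *], [F → . y Y], [Y → . * n *], [Y → . F *], [Y → . Y d y], [Y → . Y n n], [Y → .], [Y' → . Y] }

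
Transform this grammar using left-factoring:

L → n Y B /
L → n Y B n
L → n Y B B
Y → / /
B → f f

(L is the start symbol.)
Left-factoring transforms A → αβ₁ | αβ₂ into A → αA' and A' → β₁ | β₂
(α is the longest common prefix among the alternatives). Repeat until
no nonterminal has two alternatives with a common prefix.

Round 1: L has alternatives sharing prefix 'n Y B'. Introduce L': L → n Y B L'
  Add: L' → /
  Add: L' → n
  Add: L' → B

No remaining common prefixes — done.

Resulting grammar:
L → n Y B L'
L' → /
L' → n
L' → B
Y → / /
B → f f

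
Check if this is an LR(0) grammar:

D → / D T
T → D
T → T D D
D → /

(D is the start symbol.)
Augment with D' → D and build the canonical LR(0) collection (I0 = CLOSURE({[D' → . D]}), then GOTO on every symbol after a dot until no new states appear). It has 8 states:
  I0: { [D → . / D T], [D → . /], [D' → . D] }  — shift
  I1: { [D → . / D T], [D → . /], [D → / . D T], [D → / .] }  — shift, reduce
  I2: { [D' → D .] }  — accept
  I3: { [D → . / D T], [D → . /], [D → / D . T], [T → . D], [T → . T D D] }  — shift
  I4: { [T → D .] }  — reduce
  I5: { [D → . / D T], [D → . /], [D → / D T .], [T → T . D D] }  — shift, reduce
  I6: { [D → . / D T], [D → . /], [T → T D . D] }  — shift
  I7: { [T → T D D .] }  — reduce

Conflict in state I1:
  Shift-reduce conflict between [D → / .] and [D → . /]
So the grammar is NOT LR(0).

Answer: No. Shift-reduce conflict between [D → / .] and [D → . /]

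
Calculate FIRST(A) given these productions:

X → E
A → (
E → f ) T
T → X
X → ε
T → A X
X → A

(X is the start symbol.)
{ '(' }

To compute FIRST(A), examine every production with A on the left-hand side, reading each right-hand side left to right until a non-nullable symbol is reached.

From A → (:
  - '(' is a terminal: add '(' and stop

Collecting: FIRST(A) = { '(' }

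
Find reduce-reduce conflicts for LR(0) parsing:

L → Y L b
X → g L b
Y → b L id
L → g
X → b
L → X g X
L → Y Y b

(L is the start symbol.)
Yes — I12: [L → Y Y b .] vs [X → b .]

A reduce-reduce conflict occurs when an LR(0) state has two complete items [A → α .] and [B → β .] — both call for a reduction, and with no lookahead the parser cannot choose between them.

Augment with L' → L and build the canonical LR(0) collection (I0 = CLOSURE({[L' → . L]}), then GOTO on every symbol after a dot until no new states appear). It has 18 states:
  I0: { [L → . X g X], [L → . Y L b], [L → . Y Y b], [L → . g], [L' → . L], [X → . b], [X → . g L b], [Y → . b L id] }  — shift
  I1: { [L' → L .] }  — accept
  I2: { [L → X . g X] }  — shift
  I3: { [L → . X g X], [L → . Y L b], [L → . Y Y b], [L → . g], [L → Y . L b], [L → Y . Y b], [X → . b], [X → . g L b], [Y → . b L id] }  — shift
  I4: { [L → . X g X], [L → . Y L b], [L → . Y Y b], [L → . g], [X → . b], [X → . g L b], [X → b .], [Y → . b L id], [Y → b . L id] }  — shift, reduce
  I5: { [L → . X g X], [L → . Y L b], [L → . Y Y b], [L → . g], [L → g .], [X → . b], [X → . g L b], [X → g . L b], [Y → . b L id] }  — shift, reduce
  I6: { [X → g L . b] }  — shift
  I7: { [X → g L b .] }  — reduce
  I8: { [Y → b L . id] }  — shift
  I9: { [Y → b L id .] }  — reduce
  I10: { [L → Y L . b] }  — shift
  I11: { [L → . X g X], [L → . Y L b], [L → . Y Y b], [L → . g], [L → Y . L b], [L → Y . Y b], [L → Y Y . b], [X → . b], [X → . g L b], [Y → . b L id] }  — shift
  I12: { [L → . X g X], [L → . Y L b], [L → . Y Y b], [L → . g], [L → Y Y b .], [X → . b], [X → . g L b], [X → b .], [Y → . b L id], [Y → b . L id] }  — shift, 2 reduces
  I13: { [L → Y L b .] }  — reduce
  I14: { [L → X g . X], [X → . b], [X → . g L b] }  — shift
  I15: { [L → X g X .] }  — reduce
  I16: { [X → b .] }  — reduce
  I17: { [L → . X g X], [L → . Y L b], [L → . Y Y b], [L → . g], [X → . b], [X → . g L b], [X → g . L b], [Y → . b L id] }  — shift

I12 contains complete items [L → Y Y b .], [X → b .] — reduce-reduce conflict.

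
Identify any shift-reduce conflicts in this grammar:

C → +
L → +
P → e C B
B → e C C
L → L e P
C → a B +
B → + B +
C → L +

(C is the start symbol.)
Augment with C' → C and build the canonical LR(0) collection (I0 = CLOSURE({[C' → . C]}), then GOTO on every symbol after a dot until no new states appear). It has 19 states:
  I0: { [C → . +], [C → . L +], [C → . a B +], [C' → . C], [L → . +], [L → . L e P] }  — shift
  I1: { [C → + .], [L → + .] }  — 2 reduces
  I2: { [C' → C .] }  — accept
  I3: { [C → L . +], [L → L . e P] }  — shift
  I4: { [B → . + B +], [B → . e C C], [C → a . B +] }  — shift
  I5: { [B → + . B +], [B → . + B +], [B → . e C C] }  — shift
  I6: { [C → a B . +] }  — shift
  I7: { [B → e . C C], [C → . +], [C → . L +], [C → . a B +], [L → . +], [L → . L e P] }  — shift
  I8: { [B → e C . C], [C → . +], [C → . L +], [C → . a B +], [L → . +], [L → . L e P] }  — shift
  I9: { [B → e C C .] }  — reduce
  I10: { [C → a B + .] }  — reduce
  I11: { [B → + B . +] }  — shift
  I12: { [B → + B + .] }  — reduce
  I13: { [C → L + .] }  — reduce
  I14: { [L → L e . P], [P → . e C B] }  — shift
  I15: { [L → L e P .] }  — reduce
  I16: { [C → . +], [C → . L +], [C → . a B +], [L → . +], [L → . L e P], [P → e . C B] }  — shift
  I17: { [B → . + B +], [B → . e C C], [P → e C . B] }  — shift
  I18: { [P → e C B .] }  — reduce

No state contains both a complete item and a shift item.

Answer: No shift-reduce conflicts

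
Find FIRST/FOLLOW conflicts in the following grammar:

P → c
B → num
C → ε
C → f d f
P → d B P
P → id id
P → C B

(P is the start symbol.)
No FIRST/FOLLOW conflicts.

Nullable non-terminals: C.

C: nullable alternative(s) C → ε; FOLLOW(C) = { 'num' }
  C → ε: FIRST \ {ε} = { } — this is the only nullable alternative, skip
  C → f d f: FIRST \ {ε} = { 'f' } — disjoint from FOLLOW(C)

B, P have no nullable alternative, so no FIRST/FOLLOW check is needed there.

No FIRST/FOLLOW conflicts found.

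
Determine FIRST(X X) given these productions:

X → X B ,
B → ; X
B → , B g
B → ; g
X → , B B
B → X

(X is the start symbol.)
FIRST sets of the non-terminals involved (from the grammar, by fixed-point iteration):
  FIRST(X) = { ',' }

To compute FIRST(X X), process the symbols left to right:
Symbol X is a non-terminal. Add FIRST(X) \ {ε} = { ',' }
X is not nullable (ε ∉ FIRST(X)), so stop here.
FIRST(X X) = { ',' }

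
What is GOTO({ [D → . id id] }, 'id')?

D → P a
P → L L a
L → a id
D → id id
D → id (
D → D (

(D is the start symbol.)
GOTO(I, 'id') = CLOSURE({ [A → αX.β] : [A → α.Xβ] ∈ I, X = 'id' })

Items with dot before 'id', with the dot advanced:
  [D → . id id] → [D → id . id]
Closure adds nothing (no advanced item has the dot before a non-terminal).

GOTO = { [D → id . id] }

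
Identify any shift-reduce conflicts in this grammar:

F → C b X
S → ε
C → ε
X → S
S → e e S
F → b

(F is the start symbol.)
A shift-reduce conflict occurs when an LR(0) state has both:
  - a complete (reduce) item [A → α .] (dot at the end), and
  - a shift item [B → β . c γ] (dot before a terminal).

Augment with F' → F and build the canonical LR(0) collection (I0 = CLOSURE({[F' → . F]}), then GOTO on every symbol after a dot until no new states appear). It has 10 states:
  I0: { [C → .], [F → . C b X], [F → . b], [F' → . F] }  — shift, reduce
  I1: { [F → C . b X] }  — shift
  I2: { [F' → F .] }  — accept
  I3: { [F → b .] }  — reduce
  I4: { [F → C b . X], [S → . e e S], [S → .], [X → . S] }  — shift, reduce
  I5: { [X → S .] }  — reduce
  I6: { [F → C b X .] }  — reduce
  I7: { [S → e . e S] }  — shift
  I8: { [S → . e e S], [S → .], [S → e e . S] }  — shift, reduce
  I9: { [S → e e S .] }  — reduce

I0 contains reduce item [C → .] and shift item [F → . b] — shift-reduce conflict.
I4 contains reduce item [S → .] and shift item [S → . e e S] — shift-reduce conflict.
I8 contains reduce item [S → .] and shift item [S → . e e S] — shift-reduce conflict.

Answer: Yes — I0: [C → .] vs [F → . b]; I4: [S → .] vs [S → . e e S]; I8: [S → .] vs [S → . e e S]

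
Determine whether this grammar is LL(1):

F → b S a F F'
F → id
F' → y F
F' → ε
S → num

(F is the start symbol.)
No. Predict set conflict for F': { 'y' }

Relevant sets:
  FOLLOW(F') = { $, 'y' }

For F:
  PREDICT(F → b S a F F') = { 'b' }
  PREDICT(F → id) = { 'id' }
For F':
  PREDICT(F' → y F) = { 'y' }
  PREDICT(F' → ε) = { $, 'y' }
S has a single production, so nothing to check there.

Conflict found: Predict set conflict for F': { 'y' }
The grammar is NOT LL(1).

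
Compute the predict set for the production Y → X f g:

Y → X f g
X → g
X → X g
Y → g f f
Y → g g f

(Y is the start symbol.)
{ 'g' }

PREDICT(Y → X f g) = (FIRST(RHS) \ {ε}) ∪ (FOLLOW(Y) if ε ∈ FIRST(RHS), i.e. RHS ⇒* ε)
FIRST(X) = { 'g' }
FIRST(X f g) = { 'g' }
ε ∉ FIRST(X f g), so FOLLOW(Y) is not added.
PREDICT(Y → X f g) = { 'g' }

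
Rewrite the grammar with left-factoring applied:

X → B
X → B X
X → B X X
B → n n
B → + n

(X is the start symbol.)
Left-factoring transforms A → αβ₁ | αβ₂ into A → αA' and A' → β₁ | β₂
(α is the longest common prefix among the alternatives). Repeat until
no nonterminal has two alternatives with a common prefix.

Round 1: X has alternatives sharing prefix 'B'. Introduce X': X → B X'
  Add: X' → ε
  Add: X' → X
  Add: X' → X X

Round 2: X' has alternatives sharing prefix 'X'. Introduce X'': X' → X X''
  Add: X'' → ε
  Add: X'' → X

No remaining common prefixes — done.

Resulting grammar:
X → B X'
X' → ε
X' → X X''
X'' → ε
X'' → X
B → n n
B → + n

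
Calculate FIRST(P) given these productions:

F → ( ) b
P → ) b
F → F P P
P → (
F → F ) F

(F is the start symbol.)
{ '(', ')' }

From P → ) b:
  - ')' is a terminal: add ')' and stop
From P → (:
  - '(' is a terminal: add '(' and stop

Collecting: FIRST(P) = { '(', ')' }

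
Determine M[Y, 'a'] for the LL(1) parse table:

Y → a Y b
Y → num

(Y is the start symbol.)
Y → a Y b

To find M[Y, 'a'], we find productions for Y where 'a' is in the predict set (PREDICT(N → α) = (FIRST(α) \ {ε}) ∪ (FOLLOW(N) if α ⇒* ε)).

Y → a Y b: PREDICT = { 'a' }
  'a' is in predict set, so this production goes in M[Y, 'a']
Y → num: PREDICT = { 'num' }

M[Y, 'a'] = Y → a Y b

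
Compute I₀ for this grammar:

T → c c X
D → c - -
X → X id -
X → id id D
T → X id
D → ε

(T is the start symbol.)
First, augment the grammar with T' → T
I₀ = CLOSURE({ [T' → . T] }):
  [T' → . T] has the dot before T: add [T → . c c X], [T → . X id]
  [T → . X id] has the dot before X: add [X → . X id -], [X → . id id D]
No further items can be added.

I₀ = { [T → . X id], [T → . c c X], [T' → . T], [X → . X id -], [X → . id id D] }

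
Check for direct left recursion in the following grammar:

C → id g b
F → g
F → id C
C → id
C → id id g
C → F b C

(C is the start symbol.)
Direct left recursion occurs when N → N α for some non-terminal N (the right-hand side begins with the left-hand side itself).

C → id g b: starts with id
F → g: starts with g
F → id C: starts with id
C → id: starts with id
C → id id g: starts with id
C → F b C: starts with F

No direct left recursion found.

Answer: No direct left recursion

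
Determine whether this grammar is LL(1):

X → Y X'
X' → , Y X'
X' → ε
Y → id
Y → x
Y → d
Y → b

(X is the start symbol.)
Relevant sets:
  FOLLOW(X') = { $ }

For X':
  PREDICT(X' → ',' Y X') = { ',' }
  PREDICT(X' → ε) = { $ }
For Y:
  PREDICT(Y → id) = { 'id' }
  PREDICT(Y → x) = { 'x' }
  PREDICT(Y → d) = { 'd' }
  PREDICT(Y → b) = { 'b' }
X has a single production, so nothing to check there.

All predict sets are disjoint. The grammar IS LL(1).

Answer: Yes, the grammar is LL(1).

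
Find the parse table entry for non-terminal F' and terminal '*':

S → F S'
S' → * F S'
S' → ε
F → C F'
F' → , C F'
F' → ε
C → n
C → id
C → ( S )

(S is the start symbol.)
F' → ε

To find M[F', '*'], we find productions for F' where '*' is in the predict set (PREDICT(N → α) = (FIRST(α) \ {ε}) ∪ (FOLLOW(N) if α ⇒* ε)).

Relevant sets:
  FOLLOW(F') = { $, ')', '*' }

F' → , C F': PREDICT = { ',' }
F' → ε: PREDICT = { $, ')', '*' }
  '*' is in predict set, so this production goes in M[F', '*']

M[F', '*'] = F' → ε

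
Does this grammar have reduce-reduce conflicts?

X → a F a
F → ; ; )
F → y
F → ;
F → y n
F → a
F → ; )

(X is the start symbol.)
No reduce-reduce conflicts

A reduce-reduce conflict occurs when an LR(0) state has two complete items [A → α .] and [B → β .] — both call for a reduction, and with no lookahead the parser cannot choose between them.

Augment with X' → X and build the canonical LR(0) collection (I0 = CLOSURE({[X' → . X]}), then GOTO on every symbol after a dot until no new states appear). It has 12 states:
  I0: { [X → . a F a], [X' → . X] }  — shift
  I1: { [X' → X .] }  — accept
  I2: { [F → . ; )], [F → . ; ; )], [F → . ;], [F → . a], [F → . y n], [F → . y], [X → a . F a] }  — shift
  I3: { [F → ; . )], [F → ; . ; )], [F → ; .] }  — shift, reduce
  I4: { [X → a F . a] }  — shift
  I5: { [F → a .] }  — reduce
  I6: { [F → y . n], [F → y .] }  — shift, reduce
  I7: { [F → y n .] }  — reduce
  I8: { [X → a F a .] }  — reduce
  I9: { [F → ; ) .] }  — reduce
  I10: { [F → ; ; . )] }  — shift
  I11: { [F → ; ; ) .] }  — reduce

No state contains more than one complete item.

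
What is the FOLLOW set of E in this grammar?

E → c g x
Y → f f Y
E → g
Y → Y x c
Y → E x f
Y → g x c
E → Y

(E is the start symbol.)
E is the start symbol, so $ ∈ FOLLOW(E).
In Y → E x f: E is followed by x f, add FIRST(x f) \ {ε} = { 'x' }

Taking the union: FOLLOW(E) = { $, 'x' }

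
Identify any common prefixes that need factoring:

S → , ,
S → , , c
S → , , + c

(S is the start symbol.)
Yes, S has productions with common prefix ', ,'

Left-factoring is needed when two productions for the same non-terminal
share a common prefix on the right-hand side.

Productions for S:
  S → , ,
  S → , , c
  S → , , + c

Found common prefix ', ,' in productions for S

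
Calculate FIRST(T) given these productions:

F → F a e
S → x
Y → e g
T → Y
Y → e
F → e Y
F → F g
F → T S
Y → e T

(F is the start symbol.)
To compute FIRST(T), examine every production with T on the left-hand side, reading each right-hand side left to right until a non-nullable symbol is reached.

FIRST sets of the other non-terminals involved (by the same procedure, iterated to a fixed point):
  FIRST(Y) = { 'e' }

From T → Y:
  - Y is a non-terminal: add FIRST(Y) \ {ε} = { 'e' }
    Y is not nullable, so stop

Collecting: FIRST(T) = { 'e' }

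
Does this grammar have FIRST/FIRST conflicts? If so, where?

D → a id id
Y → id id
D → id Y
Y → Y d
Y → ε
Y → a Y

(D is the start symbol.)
Yes. Y → id id / Y → Y d on { 'id' }; Y → Y d / Y → a Y on { 'a' }

FIRST sets of the non-terminals at (or reachable through a nullable prefix from) the front of some alternative:
  FIRST(Y) = { 'a', 'd', 'id', ε }

Productions for D:
  D → a id id: FIRST = { 'a' }
  D → id Y: FIRST = { 'id' }
Productions for Y:
  Y → id id: FIRST = { 'id' }
  Y → Y d: FIRST = { 'a', 'd', 'id' }
  Y → ε: FIRST = { ε }
  Y → a Y: FIRST = { 'a' }

Conflict for Y: Y → id id and Y → Y d
  Overlap: { 'id' }
Conflict for Y: Y → Y d and Y → a Y
  Overlap: { 'a' }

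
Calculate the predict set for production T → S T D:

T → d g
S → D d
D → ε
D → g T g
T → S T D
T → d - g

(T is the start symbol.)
{ 'd', 'g' }

PREDICT(T → S T D) = (FIRST(RHS) \ {ε}) ∪ (FOLLOW(T) if ε ∈ FIRST(RHS), i.e. RHS ⇒* ε)
FIRST(S) = { 'd', 'g' }
FIRST(S T D) = { 'd', 'g' }
ε ∉ FIRST(S T D), so FOLLOW(T) is not added.
PREDICT(T → S T D) = { 'd', 'g' }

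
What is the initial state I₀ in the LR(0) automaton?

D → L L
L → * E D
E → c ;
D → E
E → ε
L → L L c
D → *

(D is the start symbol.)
{ [D → . *], [D → . E], [D → . L L], [D' → . D], [E → . c ;], [E → .], [L → . * E D], [L → . L L c] }

First, augment the grammar with D' → D
I₀ = CLOSURE({ [D' → . D] }):
  [D' → . D] has the dot before D: add [D → . L L], [D → . E], [D → . *]
  [D → . L L] has the dot before L: add [L → . * E D], [L → . L L c]
  [D → . E] has the dot before E: add [E → . c ;], [E → .]
No further items can be added.

I₀ = { [D → . *], [D → . E], [D → . L L], [D' → . D], [E → . c ;], [E → .], [L → . * E D], [L → . L L c] }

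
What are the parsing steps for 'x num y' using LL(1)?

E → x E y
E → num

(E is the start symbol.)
LL(1) parsing maintains a stack (initially the start symbol over $) and the input. At each step: if the stack top is a terminal, match it against the current input token; if it is a non-terminal N, replace it with the RHS of M[N, lookahead] (the unique production whose predict set contains the lookahead).

Stack is shown with the top on the left.

Stack    Input      Action
--------------------------
E $      x num y $  output E → x E y
x E y $  x num y $  match 'x'
E y $    num y $    output E → num
num y $  num y $    match 'num'
y $      y $        match 'y'
$        $          accept

The string is accepted.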